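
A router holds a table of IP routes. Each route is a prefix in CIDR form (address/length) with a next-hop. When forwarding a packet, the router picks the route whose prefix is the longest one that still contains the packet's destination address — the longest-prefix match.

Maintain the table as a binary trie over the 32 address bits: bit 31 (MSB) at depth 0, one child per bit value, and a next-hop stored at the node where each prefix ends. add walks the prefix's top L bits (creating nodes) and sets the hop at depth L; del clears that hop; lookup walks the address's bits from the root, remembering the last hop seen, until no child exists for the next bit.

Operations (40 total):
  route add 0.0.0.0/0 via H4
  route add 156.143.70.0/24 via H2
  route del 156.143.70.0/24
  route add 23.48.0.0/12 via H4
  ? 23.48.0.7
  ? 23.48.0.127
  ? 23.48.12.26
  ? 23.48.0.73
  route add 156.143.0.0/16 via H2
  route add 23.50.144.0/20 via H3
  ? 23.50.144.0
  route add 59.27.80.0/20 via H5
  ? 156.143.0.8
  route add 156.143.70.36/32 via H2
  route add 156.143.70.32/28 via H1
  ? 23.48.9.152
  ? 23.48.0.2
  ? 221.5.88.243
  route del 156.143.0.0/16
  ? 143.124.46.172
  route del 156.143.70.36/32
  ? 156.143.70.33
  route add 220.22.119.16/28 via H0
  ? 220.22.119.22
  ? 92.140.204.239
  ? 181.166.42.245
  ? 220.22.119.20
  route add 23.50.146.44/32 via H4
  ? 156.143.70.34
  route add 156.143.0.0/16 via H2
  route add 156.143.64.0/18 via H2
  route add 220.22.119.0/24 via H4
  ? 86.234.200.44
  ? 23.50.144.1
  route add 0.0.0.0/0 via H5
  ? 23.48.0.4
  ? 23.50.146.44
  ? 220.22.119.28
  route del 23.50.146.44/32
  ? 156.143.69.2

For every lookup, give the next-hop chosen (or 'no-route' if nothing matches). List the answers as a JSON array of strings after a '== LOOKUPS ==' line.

Apply in order:
  add 0.0.0.0/0 -> H4 at depth 0
  add 156.143.70.0/24 -> H2 at depth 24
  del 156.143.70.0/24 (clear depth 24)
  add 23.48.0.0/12 -> H4 at depth 12
  ? 23.48.0.7  path d0:H4→d1:-→d2:-→d3:-→d4:-→d5:-→d6:-→d7:-→d8:-→d9:-→d10:-→d11:-→d12:H4  best=H4
  ? 23.48.0.127  path d0:H4→d1:-→d2:-→d3:-→d4:-→d5:-→d6:-→d7:-→d8:-→d9:-→d10:-→d11:-→d12:H4  best=H4
  ? 23.48.12.26  path d0:H4→d1:-→d2:-→d3:-→d4:-→d5:-→d6:-→d7:-→d8:-→d9:-→d10:-→d11:-→d12:H4  best=H4
  ? 23.48.0.73  path d0:H4→d1:-→d2:-→d3:-→d4:-→d5:-→d6:-→d7:-→d8:-→d9:-→d10:-→d11:-→d12:H4  best=H4
  add 156.143.0.0/16 -> H2 at depth 16
  add 23.50.144.0/20 -> H3 at depth 20
  ? 23.50.144.0  path d0:H4→d1:-→d2:-→d3:-→d4:-→d5:-→d6:-→d7:-→d8:-→d9:-→d10:-→d11:-→d12:H4→d13:-→d14:-→d15:-→d16:-→d17:-→d18:-→d19:-→d20:H3  best=H3
  add 59.27.80.0/20 -> H5 at depth 20
  ? 156.143.0.8  path d0:H4→d1:-→d2:-→d3:-→d4:-→d5:-→d6:-→d7:-→d8:-→d9:-→d10:-→d11:-→d12:-→d13:-→d14:-→d15:-→d16:H2→d17:-  best=H2
  add 156.143.70.36/32 -> H2 at depth 32
  add 156.143.70.32/28 -> H1 at depth 28
  ? 23.48.9.152  path d0:H4→d1:-→d2:-→d3:-→d4:-→d5:-→d6:-→d7:-→d8:-→d9:-→d10:-→d11:-→d12:H4→d13:-→d14:-  best=H4
  ? 23.48.0.2  path d0:H4→d1:-→d2:-→d3:-→d4:-→d5:-→d6:-→d7:-→d8:-→d9:-→d10:-→d11:-→d12:H4→d13:-→d14:-  best=H4
  ? 221.5.88.243  path d0:H4→d1:-  best=H4
  del 156.143.0.0/16 (clear depth 16)
  ? 143.124.46.172  path d0:H4→d1:-→d2:-→d3:-  best=H4
  del 156.143.70.36/32 (clear depth 32)
  ? 156.143.70.33  path d0:H4→d1:-→d2:-→d3:-→d4:-→d5:-→d6:-→d7:-→d8:-→d9:-→d10:-→d11:-→d12:-→d13:-→d14:-→d15:-→d16:-→d17:-→d18:-→d19:-→d20:-→d21:-→d22:-→d23:-→d24:-→d25:-→d26:-→d27:-→d28:H1→d29:-  best=H1
  add 220.22.119.16/28 -> H0 at depth 28
  ? 220.22.119.22  path d0:H4→d1:-→d2:-→d3:-→d4:-→d5:-→d6:-→d7:-→d8:-→d9:-→d10:-→d11:-→d12:-→d13:-→d14:-→d15:-→d16:-→d17:-→d18:-→d19:-→d20:-→d21:-→d22:-→d23:-→d24:-→d25:-→d26:-→d27:-→d28:H0  best=H0
  ? 92.140.204.239  path d0:H4→d1:-  best=H4
  ? 181.166.42.245  path d0:H4→d1:-→d2:-  best=H4
  ? 220.22.119.20  path d0:H4→d1:-→d2:-→d3:-→d4:-→d5:-→d6:-→d7:-→d8:-→d9:-→d10:-→d11:-→d12:-→d13:-→d14:-→d15:-→d16:-→d17:-→d18:-→d19:-→d20:-→d21:-→d22:-→d23:-→d24:-→d25:-→d26:-→d27:-→d28:H0  best=H0
  add 23.50.146.44/32 -> H4 at depth 32
  ? 156.143.70.34  path d0:H4→d1:-→d2:-→d3:-→d4:-→d5:-→d6:-→d7:-→d8:-→d9:-→d10:-→d11:-→d12:-→d13:-→d14:-→d15:-→d16:-→d17:-→d18:-→d19:-→d20:-→d21:-→d22:-→d23:-→d24:-→d25:-→d26:-→d27:-→d28:H1→d29:-  best=H1
  add 156.143.0.0/16 -> H2 at depth 16
  add 156.143.64.0/18 -> H2 at depth 18
  add 220.22.119.0/24 -> H4 at depth 24
  ? 86.234.200.44  path d0:H4→d1:-  best=H4
  ? 23.50.144.1  path d0:H4→d1:-→d2:-→d3:-→d4:-→d5:-→d6:-→d7:-→d8:-→d9:-→d10:-→d11:-→d12:H4→d13:-→d14:-→d15:-→d16:-→d17:-→d18:-→d19:-→d20:H3→d21:-→d22:-  best=H3
  add 0.0.0.0/0 -> H5 at depth 0
  ? 23.48.0.4  path d0:H5→d1:-→d2:-→d3:-→d4:-→d5:-→d6:-→d7:-→d8:-→d9:-→d10:-→d11:-→d12:H4→d13:-→d14:-  best=H4
  ? 23.50.146.44  path d0:H5→d1:-→d2:-→d3:-→d4:-→d5:-→d6:-→d7:-→d8:-→d9:-→d10:-→d11:-→d12:H4→d13:-→d14:-→d15:-→d16:-→d17:-→d18:-→d19:-→d20:H3→d21:-→d22:-→d23:-→d24:-→d25:-→d26:-→d27:-→d28:-→d29:-→d30:-→d31:-→d32:H4  best=H4
  ? 220.22.119.28  path d0:H5→d1:-→d2:-→d3:-→d4:-→d5:-→d6:-→d7:-→d8:-→d9:-→d10:-→d11:-→d12:-→d13:-→d14:-→d15:-→d16:-→d17:-→d18:-→d19:-→d20:-→d21:-→d22:-→d23:-→d24:H4→d25:-→d26:-→d27:-→d28:H0  best=H0
  del 23.50.146.44/32 (clear depth 32)
  ? 156.143.69.2  path d0:H5→d1:-→d2:-→d3:-→d4:-→d5:-→d6:-→d7:-→d8:-→d9:-→d10:-→d11:-→d12:-→d13:-→d14:-→d15:-→d16:H2→d17:-→d18:H2→d19:-→d20:-→d21:-→d22:-  best=H2

== LOOKUPS ==
["H4","H4","H4","H4","H3","H2","H4","H4","H4","H4","H1","H0","H4","H4","H0","H1","H4","H3","H4","H4","H0","H2"]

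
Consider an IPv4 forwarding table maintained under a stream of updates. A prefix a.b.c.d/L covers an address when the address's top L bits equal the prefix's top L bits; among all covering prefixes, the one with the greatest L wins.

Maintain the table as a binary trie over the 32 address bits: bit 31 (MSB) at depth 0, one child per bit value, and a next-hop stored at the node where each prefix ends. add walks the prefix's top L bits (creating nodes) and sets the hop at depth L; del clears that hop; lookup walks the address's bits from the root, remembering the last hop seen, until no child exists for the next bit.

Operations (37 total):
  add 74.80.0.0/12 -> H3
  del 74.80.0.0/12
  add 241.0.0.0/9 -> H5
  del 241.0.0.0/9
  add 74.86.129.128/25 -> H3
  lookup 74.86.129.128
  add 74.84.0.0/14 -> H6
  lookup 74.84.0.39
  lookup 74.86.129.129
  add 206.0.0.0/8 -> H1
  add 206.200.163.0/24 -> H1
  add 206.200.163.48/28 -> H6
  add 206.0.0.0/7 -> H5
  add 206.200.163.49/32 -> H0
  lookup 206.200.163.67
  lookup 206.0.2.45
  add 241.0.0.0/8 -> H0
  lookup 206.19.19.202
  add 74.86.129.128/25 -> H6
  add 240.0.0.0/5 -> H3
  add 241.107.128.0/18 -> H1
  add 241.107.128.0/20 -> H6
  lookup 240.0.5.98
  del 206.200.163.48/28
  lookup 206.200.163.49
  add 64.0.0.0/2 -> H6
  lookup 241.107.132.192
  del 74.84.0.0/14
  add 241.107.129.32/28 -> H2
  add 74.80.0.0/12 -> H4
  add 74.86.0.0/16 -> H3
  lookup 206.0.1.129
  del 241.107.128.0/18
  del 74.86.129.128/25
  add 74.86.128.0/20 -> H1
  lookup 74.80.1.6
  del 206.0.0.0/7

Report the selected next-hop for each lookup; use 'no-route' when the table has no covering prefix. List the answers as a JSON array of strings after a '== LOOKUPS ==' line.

Process each operation:
  + 74.80.0.0/12 (H3) depth=12
  - 74.80.0.0/12 clear@12
  + 241.0.0.0/9 (H5) depth=9
  - 241.0.0.0/9 clear@9
  + 74.86.129.128/25 (H3) depth=25
  Q 74.86.129.128: descend 0100101001010110100000011 ; hops seen [H3] ; pick H3
  + 74.84.0.0/14 (H6) depth=14
  Q 74.84.0.39: descend 01001010010101 ; hops seen [H6] ; pick H6
  Q 74.86.129.129: descend 0100101001010110100000011 ; hops seen [H6,H3] ; pick H3
  + 206.0.0.0/8 (H1) depth=8
  + 206.200.163.0/24 (H1) depth=24
  + 206.200.163.48/28 (H6) depth=28
  + 206.0.0.0/7 (H5) depth=7
  + 206.200.163.49/32 (H0) depth=32
  Q 206.200.163.67: descend 1100111011001000101000110 ; hops seen [H5,H1,H1] ; pick H1
  Q 206.0.2.45: descend 11001110 ; hops seen [H5,H1] ; pick H1
  + 241.0.0.0/8 (H0) depth=8
  Q 206.19.19.202: descend 11001110 ; hops seen [H5,H1] ; pick H1
  + 74.86.129.128/25 (H6) depth=25
  + 240.0.0.0/5 (H3) depth=5
  + 241.107.128.0/18 (H1) depth=18
  + 241.107.128.0/20 (H6) depth=20
  Q 240.0.5.98: descend 1111000 ; hops seen [H3] ; pick H3
  - 206.200.163.48/28 clear@28
  Q 206.200.163.49: descend 11001110110010001010001100110001 ; hops seen [H5,H1,H1,H0] ; pick H0
  + 64.0.0.0/2 (H6) depth=2
  Q 241.107.132.192: descend 11110001011010111000 ; hops seen [H3,H0,H1,H6] ; pick H6
  - 74.84.0.0/14 clear@14
  + 241.107.129.32/28 (H2) depth=28
  + 74.80.0.0/12 (H4) depth=12
  + 74.86.0.0/16 (H3) depth=16
  Q 206.0.1.129: descend 11001110 ; hops seen [H5,H1] ; pick H1
  - 241.107.128.0/18 clear@18
  - 74.86.129.128/25 clear@25
  + 74.86.128.0/20 (H1) depth=20
  Q 74.80.1.6: descend 0100101001010 ; hops seen [H6,H4] ; pick H4
  - 206.0.0.0/7 clear@7

== LOOKUPS ==
["H3","H6","H3","H1","H1","H1","H3","H0","H6","H1","H4"]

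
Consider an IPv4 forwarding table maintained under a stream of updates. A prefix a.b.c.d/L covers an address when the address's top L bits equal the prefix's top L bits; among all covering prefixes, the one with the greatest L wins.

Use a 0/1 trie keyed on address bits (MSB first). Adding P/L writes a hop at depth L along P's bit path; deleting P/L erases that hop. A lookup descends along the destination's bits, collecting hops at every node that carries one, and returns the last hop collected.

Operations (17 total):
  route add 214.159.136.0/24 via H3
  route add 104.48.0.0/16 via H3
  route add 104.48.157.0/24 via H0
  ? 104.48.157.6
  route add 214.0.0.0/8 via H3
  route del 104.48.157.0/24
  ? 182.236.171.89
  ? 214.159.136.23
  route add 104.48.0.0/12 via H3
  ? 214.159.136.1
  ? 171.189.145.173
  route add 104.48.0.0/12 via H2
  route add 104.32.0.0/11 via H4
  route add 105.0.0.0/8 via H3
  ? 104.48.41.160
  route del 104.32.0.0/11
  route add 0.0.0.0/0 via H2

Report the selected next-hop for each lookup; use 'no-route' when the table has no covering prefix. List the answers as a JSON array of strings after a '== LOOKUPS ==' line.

Trace:
  add 214.159.136.0/24 -> H3 at depth 24
  add 104.48.0.0/16 -> H3 at depth 16
  add 104.48.157.0/24 -> H0 at depth 24
  ? 104.48.157.6  path d0:-→d1:-→d2:-→d3:-→d4:-→d5:-→d6:-→d7:-→d8:-→d9:-→d10:-→d11:-→d12:-→d13:-→d14:-→d15:-→d16:H3→d17:-→d18:-→d19:-→d20:-→d21:-→d22:-→d23:-→d24:H0  best=H0
  add 214.0.0.0/8 -> H3 at depth 8
  - 104.48.157.0/24 clear@24
  ? 182.236.171.89  path d0:-→d1:-  best=no-route
  ? 214.159.136.23  path d0:-→d1:-→d2:-→d3:-→d4:-→d5:-→d6:-→d7:-→d8:H3→d9:-→d10:-→d11:-→d12:-→d13:-→d14:-→d15:-→d16:-→d17:-→d18:-→d19:-→d20:-→d21:-→d22:-→d23:-→d24:H3  best=H3
  add 104.48.0.0/12 -> H3 at depth 12
  ? 214.159.136.1  path d0:-→d1:-→d2:-→d3:-→d4:-→d5:-→d6:-→d7:-→d8:H3→d9:-→d10:-→d11:-→d12:-→d13:-→d14:-→d15:-→d16:-→d17:-→d18:-→d19:-→d20:-→d21:-→d22:-→d23:-→d24:H3  best=H3
  ? 171.189.145.173  path d0:-→d1:-  best=no-route
  add 104.48.0.0/12 -> H2 at depth 12
  add 104.32.0.0/11 -> H4 at depth 11
  add 105.0.0.0/8 -> H3 at depth 8
  ? 104.48.41.160  path d0:-→d1:-→d2:-→d3:-→d4:-→d5:-→d6:-→d7:-→d8:-→d9:-→d10:-→d11:H4→d12:H2→d13:-→d14:-→d15:-→d16:H3  best=H3
  - 104.32.0.0/11 clear@11
  add 0.0.0.0/0 -> H2 at depth 0

== LOOKUPS ==
["H0","no-route","H3","H3","no-route","H3"]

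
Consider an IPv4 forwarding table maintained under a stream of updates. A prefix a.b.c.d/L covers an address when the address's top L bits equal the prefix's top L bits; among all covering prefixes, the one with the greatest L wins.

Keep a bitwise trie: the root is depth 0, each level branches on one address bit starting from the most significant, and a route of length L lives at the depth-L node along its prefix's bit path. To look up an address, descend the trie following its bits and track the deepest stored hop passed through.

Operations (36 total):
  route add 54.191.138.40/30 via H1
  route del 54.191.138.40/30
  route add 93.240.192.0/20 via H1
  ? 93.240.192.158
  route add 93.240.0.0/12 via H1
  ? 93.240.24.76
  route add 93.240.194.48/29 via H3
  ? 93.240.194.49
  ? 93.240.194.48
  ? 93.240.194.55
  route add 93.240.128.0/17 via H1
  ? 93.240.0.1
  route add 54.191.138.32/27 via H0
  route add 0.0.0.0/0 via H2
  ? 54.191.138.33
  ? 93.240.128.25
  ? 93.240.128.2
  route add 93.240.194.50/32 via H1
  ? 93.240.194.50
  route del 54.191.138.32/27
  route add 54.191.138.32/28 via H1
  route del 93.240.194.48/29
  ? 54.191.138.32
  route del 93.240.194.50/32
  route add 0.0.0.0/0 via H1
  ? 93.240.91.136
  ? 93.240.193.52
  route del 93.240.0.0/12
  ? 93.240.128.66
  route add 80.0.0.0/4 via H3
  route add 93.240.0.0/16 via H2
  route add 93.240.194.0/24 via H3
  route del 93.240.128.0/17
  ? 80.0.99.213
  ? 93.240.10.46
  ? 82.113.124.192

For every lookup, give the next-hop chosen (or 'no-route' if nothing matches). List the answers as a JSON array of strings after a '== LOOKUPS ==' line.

Trace:
  add 54.191.138.40/30 -> H1 at depth 30
  del 54.191.138.40/30 (clear depth 30)
  add 93.240.192.0/20 -> H1 at depth 20
  Q 93.240.192.158: descend 01011101111100001100 ; hops seen [H1] ; pick H1
  add 93.240.0.0/12 -> H1 at depth 12
  Q 93.240.24.76: descend 0101110111110000 ; hops seen [H1] ; pick H1
  add 93.240.194.48/29 -> H3 at depth 29
  Q 93.240.194.49: descend 01011101111100001100001000110 ; hops seen [H1,H1,H3] ; pick H3
  Q 93.240.194.48: descend 01011101111100001100001000110 ; hops seen [H1,H1,H3] ; pick H3
  Q 93.240.194.55: descend 01011101111100001100001000110 ; hops seen [H1,H1,H3] ; pick H3
  add 93.240.128.0/17 -> H1 at depth 17
  Q 93.240.0.1: descend 0101110111110000 ; hops seen [H1] ; pick H1
  add 54.191.138.32/27 -> H0 at depth 27
  add 0.0.0.0/0 -> H2 at depth 0
  Q 54.191.138.33: descend 0011011010111111100010100010 ; hops seen [H2,H0] ; pick H0
  Q 93.240.128.25: descend 01011101111100001 ; hops seen [H2,H1,H1] ; pick H1
  Q 93.240.128.2: descend 01011101111100001 ; hops seen [H2,H1,H1] ; pick H1
  add 93.240.194.50/32 -> H1 at depth 32
  Q 93.240.194.50: descend 01011101111100001100001000110010 ; hops seen [H2,H1,H1,H1,H3,H1] ; pick H1
  del 54.191.138.32/27 (clear depth 27)
  add 54.191.138.32/28 -> H1 at depth 28
  del 93.240.194.48/29 (clear depth 29)
  Q 54.191.138.32: descend 0011011010111111100010100010 ; hops seen [H2,H1] ; pick H1
  del 93.240.194.50/32 (clear depth 32)
  add 0.0.0.0/0 -> H1 at depth 0
  Q 93.240.91.136: descend 0101110111110000 ; hops seen [H1,H1] ; pick H1
  Q 93.240.193.52: descend 0101110111110000110000 ; hops seen [H1,H1,H1,H1] ; pick H1
  del 93.240.0.0/12 (clear depth 12)
  Q 93.240.128.66: descend 01011101111100001 ; hops seen [H1,H1] ; pick H1
  add 80.0.0.0/4 -> H3 at depth 4
  add 93.240.0.0/16 -> H2 at depth 16
  add 93.240.194.0/24 -> H3 at depth 24
  del 93.240.128.0/17 (clear depth 17)
  Q 80.0.99.213: descend 0101 ; hops seen [H1,H3] ; pick H3
  Q 93.240.10.46: descend 0101110111110000 ; hops seen [H1,H3,H2] ; pick H2
  Q 82.113.124.192: descend 0101 ; hops seen [H1,H3] ; pick H3

== LOOKUPS ==
["H1","H1","H3","H3","H3","H1","H0","H1","H1","H1","H1","H1","H1","H1","H3","H2","H3"]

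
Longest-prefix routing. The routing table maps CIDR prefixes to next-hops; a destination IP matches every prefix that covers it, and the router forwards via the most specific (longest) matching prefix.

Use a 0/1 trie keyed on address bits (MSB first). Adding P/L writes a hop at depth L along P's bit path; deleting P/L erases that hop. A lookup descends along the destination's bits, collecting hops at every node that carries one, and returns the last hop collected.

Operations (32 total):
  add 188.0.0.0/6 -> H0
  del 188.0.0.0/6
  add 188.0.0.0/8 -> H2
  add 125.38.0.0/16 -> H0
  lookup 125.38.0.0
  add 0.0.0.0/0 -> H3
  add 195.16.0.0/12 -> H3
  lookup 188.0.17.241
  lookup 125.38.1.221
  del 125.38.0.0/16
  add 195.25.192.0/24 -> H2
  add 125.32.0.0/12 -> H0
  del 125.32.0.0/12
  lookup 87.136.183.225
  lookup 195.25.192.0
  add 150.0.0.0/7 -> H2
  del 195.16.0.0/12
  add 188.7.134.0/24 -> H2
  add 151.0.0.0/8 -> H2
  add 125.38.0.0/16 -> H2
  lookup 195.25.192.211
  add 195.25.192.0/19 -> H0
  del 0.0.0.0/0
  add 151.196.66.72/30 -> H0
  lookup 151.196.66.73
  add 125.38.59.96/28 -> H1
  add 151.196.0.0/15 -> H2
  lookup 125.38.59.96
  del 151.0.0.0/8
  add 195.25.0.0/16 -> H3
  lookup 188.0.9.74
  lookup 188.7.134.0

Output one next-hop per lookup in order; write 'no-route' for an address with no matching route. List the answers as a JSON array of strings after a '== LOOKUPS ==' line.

Trace:
  + 188.0.0.0/6 (H0) depth=6
  - 188.0.0.0/6 clear@6
  + 188.0.0.0/8 (H2) depth=8
  + 125.38.0.0/16 (H0) depth=16
  Q 125.38.0.0: descend 0111110100100110 ; hops seen [H0] ; pick H0
  + 0.0.0.0/0 (H3) depth=0
  + 195.16.0.0/12 (H3) depth=12
  Q 188.0.17.241: descend 10111100 ; hops seen [H3,H2] ; pick H2
  Q 125.38.1.221: descend 0111110100100110 ; hops seen [H3,H0] ; pick H0
  - 125.38.0.0/16 clear@16
  + 195.25.192.0/24 (H2) depth=24
  + 125.32.0.0/12 (H0) depth=12
  - 125.32.0.0/12 clear@12
  Q 87.136.183.225: descend 01 ; hops seen [H3] ; pick H3
  Q 195.25.192.0: descend 110000110001100111000000 ; hops seen [H3,H3,H2] ; pick H2
  + 150.0.0.0/7 (H2) depth=7
  - 195.16.0.0/12 clear@12
  + 188.7.134.0/24 (H2) depth=24
  + 151.0.0.0/8 (H2) depth=8
  + 125.38.0.0/16 (H2) depth=16
  Q 195.25.192.211: descend 110000110001100111000000 ; hops seen [H3,H2] ; pick H2
  + 195.25.192.0/19 (H0) depth=19
  - 0.0.0.0/0 clear@0
  + 151.196.66.72/30 (H0) depth=30
  Q 151.196.66.73: descend 100101111100010001000010010010 ; hops seen [H2,H2,H0] ; pick H0
  + 125.38.59.96/28 (H1) depth=28
  + 151.196.0.0/15 (H2) depth=15
  Q 125.38.59.96: descend 0111110100100110001110110110 ; hops seen [H2,H1] ; pick H1
  - 151.0.0.0/8 clear@8
  + 195.25.0.0/16 (H3) depth=16
  Q 188.0.9.74: descend 1011110000000 ; hops seen [H2] ; pick H2
  Q 188.7.134.0: descend 101111000000011110000110 ; hops seen [H2,H2] ; pick H2

== LOOKUPS ==
["H0","H2","H0","H3","H2","H2","H0","H1","H2","H2"]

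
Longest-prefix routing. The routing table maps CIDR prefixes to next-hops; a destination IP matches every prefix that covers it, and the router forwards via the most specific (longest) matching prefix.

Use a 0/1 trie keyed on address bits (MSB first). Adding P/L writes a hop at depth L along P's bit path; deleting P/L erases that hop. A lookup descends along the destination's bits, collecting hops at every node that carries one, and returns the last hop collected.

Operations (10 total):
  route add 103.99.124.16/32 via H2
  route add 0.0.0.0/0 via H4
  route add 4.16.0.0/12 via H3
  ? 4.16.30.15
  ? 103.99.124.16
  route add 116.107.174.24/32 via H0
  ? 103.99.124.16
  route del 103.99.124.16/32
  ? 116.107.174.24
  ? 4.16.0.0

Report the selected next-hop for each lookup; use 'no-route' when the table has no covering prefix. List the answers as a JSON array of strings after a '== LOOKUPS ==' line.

Process each operation:
  add 103.99.124.16/32 -> H2 at depth 32
  add 0.0.0.0/0 -> H4 at depth 0
  add 4.16.0.0/12 -> H3 at depth 12
  Q 4.16.30.15: descend 000001000001 ; hops seen [H4,H3] ; pick H3
  Q 103.99.124.16: descend 01100111011000110111110000010000 ; hops seen [H4,H2] ; pick H2
  add 116.107.174.24/32 -> H0 at depth 32
  Q 103.99.124.16: descend 01100111011000110111110000010000 ; hops seen [H4,H2] ; pick H2
  del 103.99.124.16/32 (clear depth 32)
  Q 116.107.174.24: descend 01110100011010111010111000011000 ; hops seen [H4,H0] ; pick H0
  Q 4.16.0.0: descend 000001000001 ; hops seen [H4,H3] ; pick H3

== LOOKUPS ==
["H3","H2","H2","H0","H3"]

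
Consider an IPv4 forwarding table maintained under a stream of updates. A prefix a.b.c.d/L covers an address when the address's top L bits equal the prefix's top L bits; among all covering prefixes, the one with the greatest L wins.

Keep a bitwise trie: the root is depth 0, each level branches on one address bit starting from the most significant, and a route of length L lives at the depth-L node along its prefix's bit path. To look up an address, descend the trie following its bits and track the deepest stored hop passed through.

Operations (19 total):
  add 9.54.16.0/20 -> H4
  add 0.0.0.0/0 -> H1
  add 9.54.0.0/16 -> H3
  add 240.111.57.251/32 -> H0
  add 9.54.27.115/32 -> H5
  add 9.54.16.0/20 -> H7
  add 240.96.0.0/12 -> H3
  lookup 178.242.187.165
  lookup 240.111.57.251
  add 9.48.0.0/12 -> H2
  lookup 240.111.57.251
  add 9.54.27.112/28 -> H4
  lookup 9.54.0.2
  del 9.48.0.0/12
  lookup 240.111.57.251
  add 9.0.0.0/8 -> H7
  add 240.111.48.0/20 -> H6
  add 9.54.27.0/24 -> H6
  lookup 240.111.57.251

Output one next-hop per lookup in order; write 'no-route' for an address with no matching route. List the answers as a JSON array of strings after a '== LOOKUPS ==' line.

Trace:
  add 9.54.16.0/20 -> H4 at depth 20
  add 0.0.0.0/0 -> H1 at depth 0
  add 9.54.0.0/16 -> H3 at depth 16
  add 240.111.57.251/32 -> H0 at depth 32
  add 9.54.27.115/32 -> H5 at depth 32
  add 9.54.16.0/20 -> H7 at depth 20
  add 240.96.0.0/12 -> H3 at depth 12
  ? 178.242.187.165  path d0:H1→d1:-  best=H1
  ? 240.111.57.251  path d0:H1→d1:-→d2:-→d3:-→d4:-→d5:-→d6:-→d7:-→d8:-→d9:-→d10:-→d11:-→d12:H3→d13:-→d14:-→d15:-→d16:-→d17:-→d18:-→d19:-→d20:-→d21:-→d22:-→d23:-→d24:-→d25:-→d26:-→d27:-→d28:-→d29:-→d30:-→d31:-→d32:H0  best=H0
  add 9.48.0.0/12 -> H2 at depth 12
  ? 240.111.57.251  path d0:H1→d1:-→d2:-→d3:-→d4:-→d5:-→d6:-→d7:-→d8:-→d9:-→d10:-→d11:-→d12:H3→d13:-→d14:-→d15:-→d16:-→d17:-→d18:-→d19:-→d20:-→d21:-→d22:-→d23:-→d24:-→d25:-→d26:-→d27:-→d28:-→d29:-→d30:-→d31:-→d32:H0  best=H0
  add 9.54.27.112/28 -> H4 at depth 28
  ? 9.54.0.2  path d0:H1→d1:-→d2:-→d3:-→d4:-→d5:-→d6:-→d7:-→d8:-→d9:-→d10:-→d11:-→d12:H2→d13:-→d14:-→d15:-→d16:H3→d17:-→d18:-→d19:-  best=H3
  del 9.48.0.0/12 (clear depth 12)
  ? 240.111.57.251  path d0:H1→d1:-→d2:-→d3:-→d4:-→d5:-→d6:-→d7:-→d8:-→d9:-→d10:-→d11:-→d12:H3→d13:-→d14:-→d15:-→d16:-→d17:-→d18:-→d19:-→d20:-→d21:-→d22:-→d23:-→d24:-→d25:-→d26:-→d27:-→d28:-→d29:-→d30:-→d31:-→d32:H0  best=H0
  add 9.0.0.0/8 -> H7 at depth 8
  add 240.111.48.0/20 -> H6 at depth 20
  add 9.54.27.0/24 -> H6 at depth 24
  ? 240.111.57.251  path d0:H1→d1:-→d2:-→d3:-→d4:-→d5:-→d6:-→d7:-→d8:-→d9:-→d10:-→d11:-→d12:H3→d13:-→d14:-→d15:-→d16:-→d17:-→d18:-→d19:-→d20:H6→d21:-→d22:-→d23:-→d24:-→d25:-→d26:-→d27:-→d28:-→d29:-→d30:-→d31:-→d32:H0  best=H0

== LOOKUPS ==
["H1","H0","H0","H3","H0","H0"]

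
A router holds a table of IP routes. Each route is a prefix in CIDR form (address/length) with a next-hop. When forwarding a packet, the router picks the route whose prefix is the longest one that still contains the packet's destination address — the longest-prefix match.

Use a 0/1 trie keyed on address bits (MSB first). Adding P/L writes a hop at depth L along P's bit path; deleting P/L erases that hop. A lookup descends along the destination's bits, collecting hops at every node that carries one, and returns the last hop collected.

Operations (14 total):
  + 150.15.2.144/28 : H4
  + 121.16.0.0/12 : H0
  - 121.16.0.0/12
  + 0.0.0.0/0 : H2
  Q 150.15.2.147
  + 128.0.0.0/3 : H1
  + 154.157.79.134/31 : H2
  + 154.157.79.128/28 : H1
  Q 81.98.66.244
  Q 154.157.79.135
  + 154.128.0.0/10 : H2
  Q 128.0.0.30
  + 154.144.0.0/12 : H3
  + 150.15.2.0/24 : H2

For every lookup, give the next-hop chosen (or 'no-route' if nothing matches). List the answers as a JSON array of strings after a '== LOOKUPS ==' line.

Apply in order:
  add 150.15.2.144/28 -> H4 at depth 28
  add 121.16.0.0/12 -> H0 at depth 12
  del 121.16.0.0/12 (clear depth 12)
  add 0.0.0.0/0 -> H2 at depth 0
  Q 150.15.2.147: descend 1001011000001111000000101001 ; hops seen [H2,H4] ; pick H4
  add 128.0.0.0/3 -> H1 at depth 3
  add 154.157.79.134/31 -> H2 at depth 31
  add 154.157.79.128/28 -> H1 at depth 28
  Q 81.98.66.244: descend 01 ; hops seen [H2] ; pick H2
  Q 154.157.79.135: descend 1001101010011101010011111000011 ; hops seen [H2,H1,H1,H2] ; pick H2
  add 154.128.0.0/10 -> H2 at depth 10
  Q 128.0.0.30: descend 100 ; hops seen [H2,H1] ; pick H1
  add 154.144.0.0/12 -> H3 at depth 12
  add 150.15.2.0/24 -> H2 at depth 24

== LOOKUPS ==
["H4","H2","H2","H1"]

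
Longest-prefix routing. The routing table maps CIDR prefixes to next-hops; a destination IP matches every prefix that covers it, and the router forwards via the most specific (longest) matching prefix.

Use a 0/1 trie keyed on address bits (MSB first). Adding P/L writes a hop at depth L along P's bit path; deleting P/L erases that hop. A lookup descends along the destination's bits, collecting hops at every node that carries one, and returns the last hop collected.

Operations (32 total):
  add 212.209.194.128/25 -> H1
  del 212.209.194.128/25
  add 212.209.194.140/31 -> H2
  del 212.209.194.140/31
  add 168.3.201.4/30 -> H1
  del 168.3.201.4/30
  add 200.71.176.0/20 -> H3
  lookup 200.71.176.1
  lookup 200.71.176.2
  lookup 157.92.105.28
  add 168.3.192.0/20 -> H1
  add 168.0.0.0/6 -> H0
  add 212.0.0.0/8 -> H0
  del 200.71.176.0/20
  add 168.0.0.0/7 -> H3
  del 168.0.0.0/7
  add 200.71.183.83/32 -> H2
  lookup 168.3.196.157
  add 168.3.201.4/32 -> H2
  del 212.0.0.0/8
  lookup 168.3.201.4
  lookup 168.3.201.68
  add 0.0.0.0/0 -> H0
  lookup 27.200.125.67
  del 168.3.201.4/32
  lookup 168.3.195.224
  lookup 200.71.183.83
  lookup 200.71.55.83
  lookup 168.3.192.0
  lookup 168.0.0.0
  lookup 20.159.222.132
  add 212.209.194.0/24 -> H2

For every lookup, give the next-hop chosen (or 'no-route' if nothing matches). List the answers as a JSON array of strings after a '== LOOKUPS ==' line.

Apply in order:
  + 212.209.194.128/25 (H1) depth=25
  del 212.209.194.128/25 (clear depth 25)
  + 212.209.194.140/31 (H2) depth=31
  del 212.209.194.140/31 (clear depth 31)
  + 168.3.201.4/30 (H1) depth=30
  del 168.3.201.4/30 (clear depth 30)
  + 200.71.176.0/20 (H3) depth=20
  ? 200.71.176.1  path d0:-→d1:-→d2:-→d3:-→d4:-→d5:-→d6:-→d7:-→d8:-→d9:-→d10:-→d11:-→d12:-→d13:-→d14:-→d15:-→d16:-→d17:-→d18:-→d19:-→d20:H3  best=H3
  ? 200.71.176.2  path d0:-→d1:-→d2:-→d3:-→d4:-→d5:-→d6:-→d7:-→d8:-→d9:-→d10:-→d11:-→d12:-→d13:-→d14:-→d15:-→d16:-→d17:-→d18:-→d19:-→d20:H3  best=H3
  ? 157.92.105.28  path d0:-→d1:-→d2:-  best=no-route
  + 168.3.192.0/20 (H1) depth=20
  + 168.0.0.0/6 (H0) depth=6
  + 212.0.0.0/8 (H0) depth=8
  del 200.71.176.0/20 (clear depth 20)
  + 168.0.0.0/7 (H3) depth=7
  del 168.0.0.0/7 (clear depth 7)
  + 200.71.183.83/32 (H2) depth=32
  ? 168.3.196.157  path d0:-→d1:-→d2:-→d3:-→d4:-→d5:-→d6:H0→d7:-→d8:-→d9:-→d10:-→d11:-→d12:-→d13:-→d14:-→d15:-→d16:-→d17:-→d18:-→d19:-→d20:H1  best=H1
  + 168.3.201.4/32 (H2) depth=32
  del 212.0.0.0/8 (clear depth 8)
  ? 168.3.201.4  path d0:-→d1:-→d2:-→d3:-→d4:-→d5:-→d6:H0→d7:-→d8:-→d9:-→d10:-→d11:-→d12:-→d13:-→d14:-→d15:-→d16:-→d17:-→d18:-→d19:-→d20:H1→d21:-→d22:-→d23:-→d24:-→d25:-→d26:-→d27:-→d28:-→d29:-→d30:-→d31:-→d32:H2  best=H2
  ? 168.3.201.68  path d0:-→d1:-→d2:-→d3:-→d4:-→d5:-→d6:H0→d7:-→d8:-→d9:-→d10:-→d11:-→d12:-→d13:-→d14:-→d15:-→d16:-→d17:-→d18:-→d19:-→d20:H1→d21:-→d22:-→d23:-→d24:-→d25:-  best=H1
  + 0.0.0.0/0 (H0) depth=0
  ? 27.200.125.67  path d0:H0  best=H0
  del 168.3.201.4/32 (clear depth 32)
  ? 168.3.195.224  path d0:H0→d1:-→d2:-→d3:-→d4:-→d5:-→d6:H0→d7:-→d8:-→d9:-→d10:-→d11:-→d12:-→d13:-→d14:-→d15:-→d16:-→d17:-→d18:-→d19:-→d20:H1  best=H1
  ? 200.71.183.83  path d0:H0→d1:-→d2:-→d3:-→d4:-→d5:-→d6:-→d7:-→d8:-→d9:-→d10:-→d11:-→d12:-→d13:-→d14:-→d15:-→d16:-→d17:-→d18:-→d19:-→d20:-→d21:-→d22:-→d23:-→d24:-→d25:-→d26:-→d27:-→d28:-→d29:-→d30:-→d31:-→d32:H2  best=H2
  ? 200.71.55.83  path d0:H0→d1:-→d2:-→d3:-→d4:-→d5:-→d6:-→d7:-→d8:-→d9:-→d10:-→d11:-→d12:-→d13:-→d14:-→d15:-→d16:-  best=H0
  ? 168.3.192.0  path d0:H0→d1:-→d2:-→d3:-→d4:-→d5:-→d6:H0→d7:-→d8:-→d9:-→d10:-→d11:-→d12:-→d13:-→d14:-→d15:-→d16:-→d17:-→d18:-→d19:-→d20:H1  best=H1
  ? 168.0.0.0  path d0:H0→d1:-→d2:-→d3:-→d4:-→d5:-→d6:H0→d7:-→d8:-→d9:-→d10:-→d11:-→d12:-→d13:-→d14:-  best=H0
  ? 20.159.222.132  path d0:H0  best=H0
  + 212.209.194.0/24 (H2) depth=24

== LOOKUPS ==
["H3","H3","no-route","H1","H2","H1","H0","H1","H2","H0","H1","H0","H0"]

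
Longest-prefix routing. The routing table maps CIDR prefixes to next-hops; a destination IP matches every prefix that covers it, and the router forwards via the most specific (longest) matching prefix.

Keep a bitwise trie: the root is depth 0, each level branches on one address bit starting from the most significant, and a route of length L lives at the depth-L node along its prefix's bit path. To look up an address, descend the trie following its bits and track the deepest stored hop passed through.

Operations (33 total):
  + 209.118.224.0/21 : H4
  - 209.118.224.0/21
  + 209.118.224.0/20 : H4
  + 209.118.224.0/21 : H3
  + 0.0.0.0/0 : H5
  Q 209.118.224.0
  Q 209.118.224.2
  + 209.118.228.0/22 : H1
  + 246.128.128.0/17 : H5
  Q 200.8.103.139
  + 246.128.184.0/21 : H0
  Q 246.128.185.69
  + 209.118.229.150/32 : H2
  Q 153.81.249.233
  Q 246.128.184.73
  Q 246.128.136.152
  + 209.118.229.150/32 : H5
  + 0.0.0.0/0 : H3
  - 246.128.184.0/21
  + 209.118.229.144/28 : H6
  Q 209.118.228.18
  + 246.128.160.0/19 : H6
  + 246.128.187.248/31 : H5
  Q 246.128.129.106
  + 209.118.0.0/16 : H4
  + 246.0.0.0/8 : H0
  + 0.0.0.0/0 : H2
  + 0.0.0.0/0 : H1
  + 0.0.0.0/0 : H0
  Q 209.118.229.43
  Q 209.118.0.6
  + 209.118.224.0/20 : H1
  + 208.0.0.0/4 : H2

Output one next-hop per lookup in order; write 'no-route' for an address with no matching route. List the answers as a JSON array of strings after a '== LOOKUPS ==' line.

Trace:
  + 209.118.224.0/21 (H4) depth=21
  del 209.118.224.0/21 (clear depth 21)
  + 209.118.224.0/20 (H4) depth=20
  + 209.118.224.0/21 (H3) depth=21
  + 0.0.0.0/0 (H5) depth=0
  ? 209.118.224.0  path d0:H5→d1:-→d2:-→d3:-→d4:-→d5:-→d6:-→d7:-→d8:-→d9:-→d10:-→d11:-→d12:-→d13:-→d14:-→d15:-→d16:-→d17:-→d18:-→d19:-→d20:H4→d21:H3  best=H3
  ? 209.118.224.2  path d0:H5→d1:-→d2:-→d3:-→d4:-→d5:-→d6:-→d7:-→d8:-→d9:-→d10:-→d11:-→d12:-→d13:-→d14:-→d15:-→d16:-→d17:-→d18:-→d19:-→d20:H4→d21:H3  best=H3
  + 209.118.228.0/22 (H1) depth=22
  + 246.128.128.0/17 (H5) depth=17
  ? 200.8.103.139  path d0:H5→d1:-→d2:-→d3:-  best=H5
  + 246.128.184.0/21 (H0) depth=21
  ? 246.128.185.69  path d0:H5→d1:-→d2:-→d3:-→d4:-→d5:-→d6:-→d7:-→d8:-→d9:-→d10:-→d11:-→d12:-→d13:-→d14:-→d15:-→d16:-→d17:H5→d18:-→d19:-→d20:-→d21:H0  best=H0
  + 209.118.229.150/32 (H2) depth=32
  ? 153.81.249.233  path d0:H5→d1:-  best=H5
  ? 246.128.184.73  path d0:H5→d1:-→d2:-→d3:-→d4:-→d5:-→d6:-→d7:-→d8:-→d9:-→d10:-→d11:-→d12:-→d13:-→d14:-→d15:-→d16:-→d17:H5→d18:-→d19:-→d20:-→d21:H0  best=H0
  ? 246.128.136.152  path d0:H5→d1:-→d2:-→d3:-→d4:-→d5:-→d6:-→d7:-→d8:-→d9:-→d10:-→d11:-→d12:-→d13:-→d14:-→d15:-→d16:-→d17:H5→d18:-  best=H5
  + 209.118.229.150/32 (H5) depth=32
  + 0.0.0.0/0 (H3) depth=0
  del 246.128.184.0/21 (clear depth 21)
  + 209.118.229.144/28 (H6) depth=28
  ? 209.118.228.18  path d0:H3→d1:-→d2:-→d3:-→d4:-→d5:-→d6:-→d7:-→d8:-→d9:-→d10:-→d11:-→d12:-→d13:-→d14:-→d15:-→d16:-→d17:-→d18:-→d19:-→d20:H4→d21:H3→d22:H1→d23:-  best=H1
  + 246.128.160.0/19 (H6) depth=19
  + 246.128.187.248/31 (H5) depth=31
  ? 246.128.129.106  path d0:H3→d1:-→d2:-→d3:-→d4:-→d5:-→d6:-→d7:-→d8:-→d9:-→d10:-→d11:-→d12:-→d13:-→d14:-→d15:-→d16:-→d17:H5→d18:-  best=H5
  + 209.118.0.0/16 (H4) depth=16
  + 246.0.0.0/8 (H0) depth=8
  + 0.0.0.0/0 (H2) depth=0
  + 0.0.0.0/0 (H1) depth=0
  + 0.0.0.0/0 (H0) depth=0
  ? 209.118.229.43  path d0:H0→d1:-→d2:-→d3:-→d4:-→d5:-→d6:-→d7:-→d8:-→d9:-→d10:-→d11:-→d12:-→d13:-→d14:-→d15:-→d16:H4→d17:-→d18:-→d19:-→d20:H4→d21:H3→d22:H1→d23:-→d24:-  best=H1
  ? 209.118.0.6  path d0:H0→d1:-→d2:-→d3:-→d4:-→d5:-→d6:-→d7:-→d8:-→d9:-→d10:-→d11:-→d12:-→d13:-→d14:-→d15:-→d16:H4  best=H4
  + 209.118.224.0/20 (H1) depth=20
  + 208.0.0.0/4 (H2) depth=4

== LOOKUPS ==
["H3","H3","H5","H0","H5","H0","H5","H1","H5","H1","H4"]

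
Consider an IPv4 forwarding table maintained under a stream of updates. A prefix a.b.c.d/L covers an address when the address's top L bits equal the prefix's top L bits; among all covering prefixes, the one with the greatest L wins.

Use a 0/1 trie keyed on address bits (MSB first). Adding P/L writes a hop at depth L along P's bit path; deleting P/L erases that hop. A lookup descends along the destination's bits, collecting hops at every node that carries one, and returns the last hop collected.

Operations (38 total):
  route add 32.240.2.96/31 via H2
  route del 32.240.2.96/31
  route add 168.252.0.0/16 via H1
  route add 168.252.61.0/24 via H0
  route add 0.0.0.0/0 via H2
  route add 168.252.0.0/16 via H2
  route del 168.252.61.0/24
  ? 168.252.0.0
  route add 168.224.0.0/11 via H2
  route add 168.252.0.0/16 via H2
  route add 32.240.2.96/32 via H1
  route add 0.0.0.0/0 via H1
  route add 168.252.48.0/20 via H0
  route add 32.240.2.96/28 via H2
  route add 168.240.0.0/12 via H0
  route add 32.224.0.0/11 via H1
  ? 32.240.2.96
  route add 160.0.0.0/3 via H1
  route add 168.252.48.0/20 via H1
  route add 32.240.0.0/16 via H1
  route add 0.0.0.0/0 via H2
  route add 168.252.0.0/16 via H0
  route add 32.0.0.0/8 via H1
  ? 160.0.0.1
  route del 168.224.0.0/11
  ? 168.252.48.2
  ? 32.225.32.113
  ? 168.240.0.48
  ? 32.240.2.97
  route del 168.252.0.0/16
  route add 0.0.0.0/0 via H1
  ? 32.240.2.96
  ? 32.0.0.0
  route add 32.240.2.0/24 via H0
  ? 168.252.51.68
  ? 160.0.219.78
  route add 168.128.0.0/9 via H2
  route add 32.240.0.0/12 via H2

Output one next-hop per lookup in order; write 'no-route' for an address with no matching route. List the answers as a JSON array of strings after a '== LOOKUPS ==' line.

Process each operation:
  add 32.240.2.96/31 -> H2 at depth 31
  del 32.240.2.96/31 (clear depth 31)
  add 168.252.0.0/16 -> H1 at depth 16
  add 168.252.61.0/24 -> H0 at depth 24
  add 0.0.0.0/0 -> H2 at depth 0
  add 168.252.0.0/16 -> H2 at depth 16
  del 168.252.61.0/24 (clear depth 24)
  lookup 168.252.0.0: bits 101010001111110000 walk d0:H2→d1:-→d2:-→d3:-→d4:-→d5:-→d6:-→d7:-→d8:-→d9:-→d10:-→d11:-→d12:-→d13:-→d14:-→d15:-→d16:H2→d17:-→d18:- -> H2
  add 168.224.0.0/11 -> H2 at depth 11
  add 168.252.0.0/16 -> H2 at depth 16
  add 32.240.2.96/32 -> H1 at depth 32
  add 0.0.0.0/0 -> H1 at depth 0
  add 168.252.48.0/20 -> H0 at depth 20
  add 32.240.2.96/28 -> H2 at depth 28
  add 168.240.0.0/12 -> H0 at depth 12
  add 32.224.0.0/11 -> H1 at depth 11
  lookup 32.240.2.96: bits 00100000111100000000001001100000 walk d0:H1→d1:-→d2:-→d3:-→d4:-→d5:-→d6:-→d7:-→d8:-→d9:-→d10:-→d11:H1→d12:-→d13:-→d14:-→d15:-→d16:-→d17:-→d18:-→d19:-→d20:-→d21:-→d22:-→d23:-→d24:-→d25:-→d26:-→d27:-→d28:H2→d29:-→d30:-→d31:-→d32:H1 -> H1
  add 160.0.0.0/3 -> H1 at depth 3
  add 168.252.48.0/20 -> H1 at depth 20
  add 32.240.0.0/16 -> H1 at depth 16
  add 0.0.0.0/0 -> H2 at depth 0
  add 168.252.0.0/16 -> H0 at depth 16
  add 32.0.0.0/8 -> H1 at depth 8
  lookup 160.0.0.1: bits 1010 walk d0:H2→d1:-→d2:-→d3:H1→d4:- -> H1
  del 168.224.0.0/11 (clear depth 11)
  lookup 168.252.48.2: bits 10101000111111000011 walk d0:H2→d1:-→d2:-→d3:H1→d4:-→d5:-→d6:-→d7:-→d8:-→d9:-→d10:-→d11:-→d12:H0→d13:-→d14:-→d15:-→d16:H0→d17:-→d18:-→d19:-→d20:H1 -> H1
  lookup 32.225.32.113: bits 00100000111 walk d0:H2→d1:-→d2:-→d3:-→d4:-→d5:-→d6:-→d7:-→d8:H1→d9:-→d10:-→d11:H1 -> H1
  lookup 168.240.0.48: bits 101010001111 walk d0:H2→d1:-→d2:-→d3:H1→d4:-→d5:-→d6:-→d7:-→d8:-→d9:-→d10:-→d11:-→d12:H0 -> H0
  lookup 32.240.2.97: bits 0010000011110000000000100110000 walk d0:H2→d1:-→d2:-→d3:-→d4:-→d5:-→d6:-→d7:-→d8:H1→d9:-→d10:-→d11:H1→d12:-→d13:-→d14:-→d15:-→d16:H1→d17:-→d18:-→d19:-→d20:-→d21:-→d22:-→d23:-→d24:-→d25:-→d26:-→d27:-→d28:H2→d29:-→d30:-→d31:- -> H2
  del 168.252.0.0/16 (clear depth 16)
  add 0.0.0.0/0 -> H1 at depth 0
  lookup 32.240.2.96: bits 00100000111100000000001001100000 walk d0:H1→d1:-→d2:-→d3:-→d4:-→d5:-→d6:-→d7:-→d8:H1→d9:-→d10:-→d11:H1→d12:-→d13:-→d14:-→d15:-→d16:H1→d17:-→d18:-→d19:-→d20:-→d21:-→d22:-→d23:-→d24:-→d25:-→d26:-→d27:-→d28:H2→d29:-→d30:-→d31:-→d32:H1 -> H1
  lookup 32.0.0.0: bits 00100000 walk d0:H1→d1:-→d2:-→d3:-→d4:-→d5:-→d6:-→d7:-→d8:H1 -> H1
  add 32.240.2.0/24 -> H0 at depth 24
  lookup 168.252.51.68: bits 10101000111111000011 walk d0:H1→d1:-→d2:-→d3:H1→d4:-→d5:-→d6:-→d7:-→d8:-→d9:-→d10:-→d11:-→d12:H0→d13:-→d14:-→d15:-→d16:-→d17:-→d18:-→d19:-→d20:H1 -> H1
  lookup 160.0.219.78: bits 1010 walk d0:H1→d1:-→d2:-→d3:H1→d4:- -> H1
  add 168.128.0.0/9 -> H2 at depth 9
  add 32.240.0.0/12 -> H2 at depth 12

== LOOKUPS ==
["H2","H1","H1","H1","H1","H0","H2","H1","H1","H1","H1"]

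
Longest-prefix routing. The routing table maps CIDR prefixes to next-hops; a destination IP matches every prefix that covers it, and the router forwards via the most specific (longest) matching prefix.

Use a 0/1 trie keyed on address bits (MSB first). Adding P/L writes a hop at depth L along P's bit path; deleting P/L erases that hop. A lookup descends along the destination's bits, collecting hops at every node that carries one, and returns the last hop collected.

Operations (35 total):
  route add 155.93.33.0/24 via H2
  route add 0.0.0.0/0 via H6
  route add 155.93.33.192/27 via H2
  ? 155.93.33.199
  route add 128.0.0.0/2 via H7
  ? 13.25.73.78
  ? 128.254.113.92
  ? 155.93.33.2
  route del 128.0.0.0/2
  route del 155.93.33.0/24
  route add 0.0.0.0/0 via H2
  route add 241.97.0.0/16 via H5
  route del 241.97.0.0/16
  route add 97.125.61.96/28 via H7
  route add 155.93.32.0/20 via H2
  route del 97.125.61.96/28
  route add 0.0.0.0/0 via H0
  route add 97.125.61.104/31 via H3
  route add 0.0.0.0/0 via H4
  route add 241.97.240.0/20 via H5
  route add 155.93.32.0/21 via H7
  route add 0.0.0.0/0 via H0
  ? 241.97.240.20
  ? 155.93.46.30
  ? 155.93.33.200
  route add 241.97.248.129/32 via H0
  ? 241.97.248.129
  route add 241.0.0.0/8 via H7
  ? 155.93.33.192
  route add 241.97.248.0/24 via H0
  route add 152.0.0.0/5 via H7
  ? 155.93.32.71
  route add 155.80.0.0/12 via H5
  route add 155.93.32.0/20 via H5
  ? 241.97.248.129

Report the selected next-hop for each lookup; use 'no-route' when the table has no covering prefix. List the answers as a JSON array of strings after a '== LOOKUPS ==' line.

Apply in order:
  add 155.93.33.0/24 -> H2 at depth 24
  add 0.0.0.0/0 -> H6 at depth 0
  add 155.93.33.192/27 -> H2 at depth 27
  Q 155.93.33.199: descend 100110110101110100100001110 ; hops seen [H6,H2,H2] ; pick H2
  add 128.0.0.0/2 -> H7 at depth 2
  Q 13.25.73.78: descend ε ; hops seen [H6] ; pick H6
  Q 128.254.113.92: descend 100 ; hops seen [H6,H7] ; pick H7
  Q 155.93.33.2: descend 100110110101110100100001 ; hops seen [H6,H7,H2] ; pick H2
  - 128.0.0.0/2 clear@2
  - 155.93.33.0/24 clear@24
  add 0.0.0.0/0 -> H2 at depth 0
  add 241.97.0.0/16 -> H5 at depth 16
  - 241.97.0.0/16 clear@16
  add 97.125.61.96/28 -> H7 at depth 28
  add 155.93.32.0/20 -> H2 at depth 20
  - 97.125.61.96/28 clear@28
  add 0.0.0.0/0 -> H0 at depth 0
  add 97.125.61.104/31 -> H3 at depth 31
  add 0.0.0.0/0 -> H4 at depth 0
  add 241.97.240.0/20 -> H5 at depth 20
  add 155.93.32.0/21 -> H7 at depth 21
  add 0.0.0.0/0 -> H0 at depth 0
  Q 241.97.240.20: descend 11110001011000011111 ; hops seen [H0,H5] ; pick H5
  Q 155.93.46.30: descend 10011011010111010010 ; hops seen [H0,H2] ; pick H2
  Q 155.93.33.200: descend 100110110101110100100001110 ; hops seen [H0,H2,H7,H2] ; pick H2
  add 241.97.248.129/32 -> H0 at depth 32
  Q 241.97.248.129: descend 11110001011000011111100010000001 ; hops seen [H0,H5,H0] ; pick H0
  add 241.0.0.0/8 -> H7 at depth 8
  Q 155.93.33.192: descend 100110110101110100100001110 ; hops seen [H0,H2,H7,H2] ; pick H2
  add 241.97.248.0/24 -> H0 at depth 24
  add 152.0.0.0/5 -> H7 at depth 5
  Q 155.93.32.71: descend 10011011010111010010000 ; hops seen [H0,H7,H2,H7] ; pick H7
  add 155.80.0.0/12 -> H5 at depth 12
  add 155.93.32.0/20 -> H5 at depth 20
  Q 241.97.248.129: descend 11110001011000011111100010000001 ; hops seen [H0,H7,H5,H0,H0] ; pick H0

== LOOKUPS ==
["H2","H6","H7","H2","H5","H2","H2","H0","H2","H7","H0"]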